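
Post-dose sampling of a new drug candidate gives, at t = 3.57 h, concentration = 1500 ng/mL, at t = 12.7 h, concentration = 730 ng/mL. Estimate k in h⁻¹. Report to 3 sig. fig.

k = ln(C₁/C₂) / (t₂ − t₁) = ln(1500/730) / (12.7 − 3.57)
  = 0.7202 / 9.130 = 0.07888 h⁻¹

0.0789 h⁻¹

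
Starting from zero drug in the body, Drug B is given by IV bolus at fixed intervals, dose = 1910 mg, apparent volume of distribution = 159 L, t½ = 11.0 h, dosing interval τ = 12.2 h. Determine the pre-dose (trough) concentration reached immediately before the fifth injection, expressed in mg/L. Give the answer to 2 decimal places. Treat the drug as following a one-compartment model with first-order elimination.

9.90 mg/L

C₀ per dose = Dose / Vd = 1910 / 159 = 12.01 mg/L
k = ln2 / t½ = 0.693147 / 11.0 = 0.06301 h⁻¹
Fraction remaining after one interval: r = e^(−kτ) = e^(−0.06301 × 12.2) = 0.4636
Before dose 5, 4 doses have been given (aged 1τ, 2τ, 3τ, 4τ).
C_trough = C₀ × (r + r² + … + r^4) = C₀ × r(1−r^4)/(1−r)
        = 12.01 × 0.4636 × (1 − 0.04619) / (1 − 0.4636) = 9.901 mg/L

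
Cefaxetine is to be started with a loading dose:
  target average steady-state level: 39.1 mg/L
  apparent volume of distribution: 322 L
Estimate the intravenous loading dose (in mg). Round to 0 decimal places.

12590 mg

LD = Css × Vd = 39.1 × 322 = 12590 mg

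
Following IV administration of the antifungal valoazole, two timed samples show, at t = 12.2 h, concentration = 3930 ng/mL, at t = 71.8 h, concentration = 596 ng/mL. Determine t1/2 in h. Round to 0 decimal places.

k = ln(C₁/C₂) / (t₂ − t₁) = ln(3930/596) / (71.8 − 12.2)
  = 1.886 / 59.60 = 0.03164 h⁻¹
t½ = ln2 / k = 0.693147 / 0.03164 = 21.91 h

22 h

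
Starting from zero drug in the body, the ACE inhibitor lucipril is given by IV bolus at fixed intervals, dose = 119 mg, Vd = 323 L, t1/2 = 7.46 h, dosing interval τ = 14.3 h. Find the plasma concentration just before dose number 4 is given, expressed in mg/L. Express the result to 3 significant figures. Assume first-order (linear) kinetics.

C₀ per dose = Dose / Vd = 119 / 323 = 0.3684 mg/L
k = ln2 / t½ = 0.693147 / 7.46 = 0.09292 h⁻¹
Fraction remaining after one interval: r = e^(−kτ) = e^(−0.09292 × 14.3) = 0.2648
Before dose 4, 3 doses have been given (aged 1τ, 2τ, 3τ).
C_trough = C₀ × (r + r² + … + r^3) = C₀ × r(1−r^3)/(1−r)
        = 0.3684 × 0.2648 × (1 − 0.01857) / (1 − 0.2648) = 0.1302 mg/L

0.130 mg/L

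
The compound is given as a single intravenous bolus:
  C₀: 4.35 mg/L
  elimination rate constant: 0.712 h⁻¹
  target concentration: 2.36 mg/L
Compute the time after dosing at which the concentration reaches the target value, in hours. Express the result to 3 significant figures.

0.859 h

t = ln(C₀ / C) / k = ln(4.350 / 2.36) / 0.7120
  = ln(1.843) / 0.7120 = 0.6114 / 0.7120 = 0.8587 h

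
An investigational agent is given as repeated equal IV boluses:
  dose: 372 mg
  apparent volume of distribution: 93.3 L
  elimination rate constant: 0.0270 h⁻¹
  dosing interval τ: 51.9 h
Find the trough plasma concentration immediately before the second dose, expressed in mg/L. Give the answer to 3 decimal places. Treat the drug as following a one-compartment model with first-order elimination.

C₀ per dose = Dose / Vd = 372 / 93.3 = 3.987 mg/L
Fraction remaining after one interval: r = e^(−kτ) = e^(−0.02700 × 51.9) = 0.2463
Before dose 2, 1 dose has been given (aged 1τ).
C_trough = C₀ × r = 3.987 × 0.2463 = 0.9820 mg/L

0.982 mg/L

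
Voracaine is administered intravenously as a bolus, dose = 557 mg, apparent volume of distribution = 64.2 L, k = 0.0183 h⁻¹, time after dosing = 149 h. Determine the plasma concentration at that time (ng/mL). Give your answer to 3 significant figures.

568 ng/mL

C₀ = Dose / Vd = 557.0 / 64.2 = 8.676 mg/L
C = C₀ · e^(−k·t) = 8.676 × e^(−0.01830 × 149)
  = 8.676 × 0.06543 = 0.5677 mg/L
Convert: 0.5677 mg/L × 1000 = 567.7 ng/mL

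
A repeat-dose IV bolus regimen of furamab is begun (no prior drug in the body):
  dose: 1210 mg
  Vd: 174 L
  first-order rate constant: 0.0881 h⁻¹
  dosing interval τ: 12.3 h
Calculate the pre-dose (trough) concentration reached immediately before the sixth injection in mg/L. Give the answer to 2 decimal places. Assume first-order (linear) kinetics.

3.54 mg/L

C₀ per dose = Dose / Vd = 1210 / 174 = 6.954 mg/L
Fraction remaining after one interval: r = e^(−kτ) = e^(−0.08810 × 12.3) = 0.3384
Before dose 6, 5 doses have been given (aged 1τ, 2τ, 3τ, 4τ, 5τ).
C_trough = C₀ × (r + r² + … + r^5) = C₀ × r(1−r^5)/(1−r)
        = 6.954 × 0.3384 × (1 − 0.004438) / (1 − 0.3384) = 3.541 mg/L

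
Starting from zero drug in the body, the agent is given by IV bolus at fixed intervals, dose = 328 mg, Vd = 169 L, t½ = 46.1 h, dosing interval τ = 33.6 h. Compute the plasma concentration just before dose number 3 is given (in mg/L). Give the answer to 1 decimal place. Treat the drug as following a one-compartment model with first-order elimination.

1.9 mg/L

C₀ per dose = Dose / Vd = 328 / 169 = 1.941 mg/L
k = ln2 / t½ = 0.693147 / 46.1 = 0.01504 h⁻¹
Fraction remaining after one interval: r = e^(−kτ) = e^(−0.01504 × 33.6) = 0.6033
Before dose 3, 2 doses have been given (aged 1τ, 2τ).
C_trough = C₀ × (r + r²) = 1.941 × (0.6033 + 0.3640) = 1.878 mg/L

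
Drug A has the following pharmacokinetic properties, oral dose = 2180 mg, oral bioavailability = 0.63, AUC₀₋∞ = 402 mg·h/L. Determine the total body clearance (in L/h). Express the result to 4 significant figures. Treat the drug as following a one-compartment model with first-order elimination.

CL = F·Dose / AUC = 0.63 × 2180 / 402 = 3.416 L/h

3.416 L/h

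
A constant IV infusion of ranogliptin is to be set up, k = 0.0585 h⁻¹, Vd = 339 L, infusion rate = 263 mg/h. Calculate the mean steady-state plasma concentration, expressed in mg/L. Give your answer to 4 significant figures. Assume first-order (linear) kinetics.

13.26 mg/L

CL = k × Vd = 0.05850 × 339 = 19.83 L/h
At steady state Css = R₀ / CL = 263 / 19.83 = 13.26 mg/L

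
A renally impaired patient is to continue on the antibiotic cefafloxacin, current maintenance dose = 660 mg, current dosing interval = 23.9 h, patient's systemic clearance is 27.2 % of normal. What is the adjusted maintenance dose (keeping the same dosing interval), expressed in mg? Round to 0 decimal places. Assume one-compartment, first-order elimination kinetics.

To keep the same average steady-state level, dosing rate must scale with clearance.
CL ratio = 27.2 / 100 = 0.2720
New dose (same interval) = 660 × 0.2720 = 179.5 mg

180 mg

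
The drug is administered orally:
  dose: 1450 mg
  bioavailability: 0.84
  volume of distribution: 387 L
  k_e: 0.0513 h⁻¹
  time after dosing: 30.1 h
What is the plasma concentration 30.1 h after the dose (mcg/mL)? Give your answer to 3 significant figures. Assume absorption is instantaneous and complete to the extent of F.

Amount reaching circulation = F × Dose = 0.84 × 1450 = 1218 mg
C₀ = F·Dose / Vd = 1218 / 387 = 3.147 mg/L
C = C₀ · e^(−k·t) = 3.147 × e^(−0.05130 × 30.1)
  = 3.147 × 0.2135 = 0.6719 mg/L
(0.6719 mg/L = 0.6719 mcg/mL)

0.672 mcg/mL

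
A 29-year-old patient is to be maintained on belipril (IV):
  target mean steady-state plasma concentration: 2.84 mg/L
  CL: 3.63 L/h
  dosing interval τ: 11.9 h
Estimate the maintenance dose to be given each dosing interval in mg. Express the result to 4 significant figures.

122.7 mg

At steady state, Dose/τ = Css × CL.
Dose = Css × CL × τ = 2.84 × 3.630 × 11.9 = 122.7 mg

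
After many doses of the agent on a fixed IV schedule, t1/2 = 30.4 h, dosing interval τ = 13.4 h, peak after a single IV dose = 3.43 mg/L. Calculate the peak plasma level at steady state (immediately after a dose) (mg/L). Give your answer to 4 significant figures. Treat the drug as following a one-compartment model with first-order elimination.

k = ln2 / t½ = 0.693147 / 30.4 = 0.02280 h⁻¹
e^(−kτ) = e^(−0.02280 × 13.4) = 0.7367
Accumulation ratio R = 1 / (1 − e^(−kτ)) = 1 / (1 − 0.7367) = 3.798
Steady-state peak = C₀ × R = 3.43 × 3.798 = 13.03 mg/L

13.03 mg/L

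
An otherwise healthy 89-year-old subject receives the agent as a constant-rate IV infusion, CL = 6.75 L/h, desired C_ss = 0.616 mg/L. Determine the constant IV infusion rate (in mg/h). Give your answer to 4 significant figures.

At steady state, infusion rate R₀ = Css × CL = 0.616 × 6.750 = 4.158 mg/h

4.158 mg/h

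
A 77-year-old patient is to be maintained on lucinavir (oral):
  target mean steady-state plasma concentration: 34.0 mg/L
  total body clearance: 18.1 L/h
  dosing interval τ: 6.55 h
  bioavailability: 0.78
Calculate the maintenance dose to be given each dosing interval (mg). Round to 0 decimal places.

5168 mg

At steady state, F × (Dose/τ) = Css × CL.
Dose = Css × CL × τ / F = 34.0 × 18.10 × 6.55 / 0.78 = 5168 mg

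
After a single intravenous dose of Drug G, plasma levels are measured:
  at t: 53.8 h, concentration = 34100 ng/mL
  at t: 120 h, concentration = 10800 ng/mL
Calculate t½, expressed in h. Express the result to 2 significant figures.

40 h

k = ln(C₁/C₂) / (t₂ − t₁) = ln(34100/10800) / (120 − 53.8)
  = 1.150 / 66.20 = 0.01737 h⁻¹
t½ = ln2 / k = 0.693147 / 0.01737 = 39.90 h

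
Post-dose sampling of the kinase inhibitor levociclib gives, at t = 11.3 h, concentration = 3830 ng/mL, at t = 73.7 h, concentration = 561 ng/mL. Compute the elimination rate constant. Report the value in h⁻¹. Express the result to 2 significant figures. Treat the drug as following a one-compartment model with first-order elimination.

k = ln(C₁/C₂) / (t₂ − t₁) = ln(3830/561) / (73.7 − 11.3)
  = 1.921 / 62.40 = 0.03079 h⁻¹

0.031 h⁻¹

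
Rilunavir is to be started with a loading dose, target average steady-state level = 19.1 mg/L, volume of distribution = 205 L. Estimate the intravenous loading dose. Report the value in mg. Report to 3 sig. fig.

3920 mg

LD = Css × Vd = 19.1 × 205 = 3916 mg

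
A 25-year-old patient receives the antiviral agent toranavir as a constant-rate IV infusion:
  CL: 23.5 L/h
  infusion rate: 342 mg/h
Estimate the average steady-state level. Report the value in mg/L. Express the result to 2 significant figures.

15 mg/L

At steady state Css = R₀ / CL = 342 / 23.50 = 14.55 mg/L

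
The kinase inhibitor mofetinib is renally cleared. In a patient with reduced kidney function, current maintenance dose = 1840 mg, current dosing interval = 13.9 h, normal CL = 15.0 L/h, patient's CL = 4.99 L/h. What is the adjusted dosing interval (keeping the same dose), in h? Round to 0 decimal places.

42 h

To keep the same average steady-state level, dosing rate must scale with clearance.
CL ratio = 4.99 / 15.0 = 0.3327
New interval (same dose) = 13.9 / 0.3327 = 41.78 h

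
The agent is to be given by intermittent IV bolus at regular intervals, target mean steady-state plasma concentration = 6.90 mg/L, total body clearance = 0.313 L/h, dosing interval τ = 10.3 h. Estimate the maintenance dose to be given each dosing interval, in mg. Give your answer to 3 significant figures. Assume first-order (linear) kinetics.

22.2 mg

At steady state, Dose/τ = Css × CL.
Dose = Css × CL × τ = 6.90 × 0.3130 × 10.3 = 22.24 mg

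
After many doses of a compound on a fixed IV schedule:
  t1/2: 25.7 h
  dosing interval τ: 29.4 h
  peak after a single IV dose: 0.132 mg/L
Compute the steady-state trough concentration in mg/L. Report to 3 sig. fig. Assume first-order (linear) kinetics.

0.109 mg/L

k = ln2 / t½ = 0.693147 / 25.7 = 0.02697 h⁻¹
e^(−kτ) = e^(−0.02697 × 29.4) = 0.4525
Accumulation ratio R = 1 / (1 − e^(−kτ)) = 1 / (1 − 0.4525) = 1.826
Steady-state trough = C₀ × R × e^(−kτ) = 0.132 × 1.826 × 0.4525 = 0.1091 mg/L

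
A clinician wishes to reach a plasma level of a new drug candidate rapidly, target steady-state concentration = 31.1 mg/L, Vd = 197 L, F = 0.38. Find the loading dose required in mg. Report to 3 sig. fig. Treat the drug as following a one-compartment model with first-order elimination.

16100 mg

LD = Css × Vd / F = 31.1 × 197 / 0.38 = 16120 mg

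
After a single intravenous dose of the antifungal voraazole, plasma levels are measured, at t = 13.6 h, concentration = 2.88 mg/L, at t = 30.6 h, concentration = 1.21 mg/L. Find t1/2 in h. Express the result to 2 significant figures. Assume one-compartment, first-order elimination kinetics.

k = ln(C₁/C₂) / (t₂ − t₁) = ln(2.88/1.21) / (30.6 − 13.6)
  = 0.8672 / 17.00 = 0.05101 h⁻¹
t½ = ln2 / k = 0.693147 / 0.05101 = 13.59 h

14 h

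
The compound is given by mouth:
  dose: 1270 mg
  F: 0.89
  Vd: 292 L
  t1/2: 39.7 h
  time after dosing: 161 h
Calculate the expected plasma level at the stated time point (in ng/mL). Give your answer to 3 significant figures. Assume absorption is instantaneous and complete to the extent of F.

Amount reaching circulation = F × Dose = 0.89 × 1270 = 1130 mg
C₀ = F·Dose / Vd = 1130 / 292 = 3.870 mg/L
k = ln2 / t½ = 0.693147 / 39.7 = 0.01746 h⁻¹
C = C₀ · e^(−k·t) = 3.870 × e^(−0.01746 × 161)
  = 3.870 × 0.06014 = 0.2327 mg/L
Convert: 0.2327 mg/L × 1000 = 232.7 ng/mL

233 ng/mL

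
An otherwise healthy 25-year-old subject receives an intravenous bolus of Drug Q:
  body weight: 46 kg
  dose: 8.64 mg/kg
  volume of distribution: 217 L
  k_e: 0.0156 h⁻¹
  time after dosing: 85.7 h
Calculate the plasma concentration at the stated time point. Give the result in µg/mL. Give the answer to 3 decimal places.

0.481 µg/mL

Total dose = 8.64 × 46 = 397.4 mg
C₀ = Dose / Vd = 397.4 / 217 = 1.831 mg/L
C = C₀ · e^(−k·t) = 1.831 × e^(−0.01560 × 85.7)
  = 1.831 × 0.2627 = 0.4810 mg/L
(0.4810 mg/L = 0.4810 µg/mL)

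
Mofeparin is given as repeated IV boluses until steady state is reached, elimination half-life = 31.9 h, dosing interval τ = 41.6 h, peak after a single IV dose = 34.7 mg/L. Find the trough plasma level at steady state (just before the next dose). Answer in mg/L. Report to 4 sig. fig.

k = ln2 / t½ = 0.693147 / 31.9 = 0.02173 h⁻¹
e^(−kτ) = e^(−0.02173 × 41.6) = 0.4050
Accumulation ratio R = 1 / (1 − e^(−kτ)) = 1 / (1 − 0.4050) = 1.681
Steady-state trough = C₀ × R × e^(−kτ) = 34.7 × 1.681 × 0.4050 = 23.62 mg/L

23.62 mg/L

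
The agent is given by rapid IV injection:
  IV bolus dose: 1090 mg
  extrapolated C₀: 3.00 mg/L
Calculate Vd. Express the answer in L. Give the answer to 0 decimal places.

Vd = Dose / C₀ = 1090 / 3.00 = 363.3 L

363 L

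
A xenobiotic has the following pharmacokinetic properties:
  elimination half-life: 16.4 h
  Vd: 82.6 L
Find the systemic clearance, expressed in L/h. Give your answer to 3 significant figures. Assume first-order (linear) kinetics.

k = ln2 / t½ = 0.693147 / 16.4 = 0.04227 h⁻¹
CL = k × Vd = 0.04227 × 82.6 = 3.492 L/h

3.49 L/h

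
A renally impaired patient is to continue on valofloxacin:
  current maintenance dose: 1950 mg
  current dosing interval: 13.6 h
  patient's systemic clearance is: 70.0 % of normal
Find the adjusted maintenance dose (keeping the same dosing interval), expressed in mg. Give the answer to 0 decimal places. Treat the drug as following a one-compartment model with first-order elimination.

1365 mg

To keep the same average steady-state level, dosing rate must scale with clearance.
CL ratio = 70.0 / 100 = 0.7000
New dose (same interval) = 1950 × 0.7000 = 1365 mg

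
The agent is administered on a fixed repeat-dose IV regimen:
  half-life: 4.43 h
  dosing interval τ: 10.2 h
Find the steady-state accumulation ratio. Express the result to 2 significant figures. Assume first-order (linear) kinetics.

k = ln2 / t½ = 0.693147 / 4.43 = 0.1565 h⁻¹
e^(−kτ) = e^(−0.1565 × 10.2) = 0.2026
Accumulation ratio R = 1 / (1 − e^(−kτ)) = 1 / (1 − 0.2026) = 1.254

1.3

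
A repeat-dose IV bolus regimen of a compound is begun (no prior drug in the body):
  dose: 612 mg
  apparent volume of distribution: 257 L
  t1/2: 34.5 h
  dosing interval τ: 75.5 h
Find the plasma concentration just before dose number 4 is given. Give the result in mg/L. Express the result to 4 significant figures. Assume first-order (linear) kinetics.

C₀ per dose = Dose / Vd = 612 / 257 = 2.381 mg/L
k = ln2 / t½ = 0.693147 / 34.5 = 0.02009 h⁻¹
Fraction remaining after one interval: r = e^(−kτ) = e^(−0.02009 × 75.5) = 0.2194
Before dose 4, 3 doses have been given (aged 1τ, 2τ, 3τ).
C_trough = C₀ × (r + r² + … + r^3) = C₀ × r(1−r^3)/(1−r)
        = 2.381 × 0.2194 × (1 − 0.01056) / (1 − 0.2194) = 0.6622 mg/L

0.6622 mg/L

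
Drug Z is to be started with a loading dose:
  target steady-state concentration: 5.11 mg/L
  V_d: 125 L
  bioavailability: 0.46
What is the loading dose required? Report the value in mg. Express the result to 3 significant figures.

LD = Css × Vd / F = 5.11 × 125 / 0.46 = 1389 mg

1390 mg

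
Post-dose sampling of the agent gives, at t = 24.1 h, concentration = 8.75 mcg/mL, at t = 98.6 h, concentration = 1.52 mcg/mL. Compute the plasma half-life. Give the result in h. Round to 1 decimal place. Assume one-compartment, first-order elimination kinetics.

k = ln(C₁/C₂) / (t₂ − t₁) = ln(8.75/1.52) / (98.6 − 24.1)
  = 1.750 / 74.50 = 0.02349 h⁻¹
t½ = ln2 / k = 0.693147 / 0.02349 = 29.51 h

29.5 h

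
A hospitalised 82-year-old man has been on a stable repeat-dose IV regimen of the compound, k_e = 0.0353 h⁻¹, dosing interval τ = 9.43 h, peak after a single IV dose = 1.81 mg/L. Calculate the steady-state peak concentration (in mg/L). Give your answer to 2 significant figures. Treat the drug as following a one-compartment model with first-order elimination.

e^(−kτ) = e^(−0.03530 × 9.43) = 0.7169
Accumulation ratio R = 1 / (1 − e^(−kτ)) = 1 / (1 − 0.7169) = 3.532
Steady-state peak = C₀ × R = 1.81 × 3.532 = 6.393 mg/L

6.4 mg/L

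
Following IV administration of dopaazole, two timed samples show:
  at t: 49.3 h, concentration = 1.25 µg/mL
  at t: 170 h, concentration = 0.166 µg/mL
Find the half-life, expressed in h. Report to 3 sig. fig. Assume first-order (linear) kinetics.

k = ln(C₁/C₂) / (t₂ − t₁) = ln(1.25/0.166) / (170 − 49.3)
  = 2.019 / 120.7 = 0.01673 h⁻¹
t½ = ln2 / k = 0.693147 / 0.01673 = 41.43 h

41.4 h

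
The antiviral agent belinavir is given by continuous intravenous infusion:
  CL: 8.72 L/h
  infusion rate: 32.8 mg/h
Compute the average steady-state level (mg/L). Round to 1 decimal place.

At steady state Css = R₀ / CL = 32.8 / 8.720 = 3.761 mg/L

3.8 mg/L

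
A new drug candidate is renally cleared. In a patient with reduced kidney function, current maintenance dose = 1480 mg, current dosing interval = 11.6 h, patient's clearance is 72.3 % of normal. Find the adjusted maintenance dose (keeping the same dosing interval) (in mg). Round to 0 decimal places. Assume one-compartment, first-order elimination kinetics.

1070 mg

To keep the same average steady-state level, dosing rate must scale with clearance.
CL ratio = 72.3 / 100 = 0.7230
New dose (same interval) = 1480 × 0.7230 = 1070 mg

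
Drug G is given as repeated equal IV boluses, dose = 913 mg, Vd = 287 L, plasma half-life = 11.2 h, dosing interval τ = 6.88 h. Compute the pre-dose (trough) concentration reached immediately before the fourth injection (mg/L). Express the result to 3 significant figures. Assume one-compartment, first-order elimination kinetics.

4.32 mg/L

C₀ per dose = Dose / Vd = 913 / 287 = 3.181 mg/L
k = ln2 / t½ = 0.693147 / 11.2 = 0.06189 h⁻¹
Fraction remaining after one interval: r = e^(−kτ) = e^(−0.06189 × 6.88) = 0.6532
Before dose 4, 3 doses have been given (aged 1τ, 2τ, 3τ).
C_trough = C₀ × (r + r² + … + r^3) = C₀ × r(1−r^3)/(1−r)
        = 3.181 × 0.6532 × (1 − 0.2787) / (1 − 0.6532) = 4.322 mg/L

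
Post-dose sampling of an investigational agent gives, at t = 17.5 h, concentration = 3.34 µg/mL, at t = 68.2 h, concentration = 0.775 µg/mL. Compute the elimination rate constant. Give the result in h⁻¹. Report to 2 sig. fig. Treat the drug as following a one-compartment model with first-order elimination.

0.029 h⁻¹

k = ln(C₁/C₂) / (t₂ − t₁) = ln(3.34/0.775) / (68.2 − 17.5)
  = 1.461 / 50.70 = 0.02882 h⁻¹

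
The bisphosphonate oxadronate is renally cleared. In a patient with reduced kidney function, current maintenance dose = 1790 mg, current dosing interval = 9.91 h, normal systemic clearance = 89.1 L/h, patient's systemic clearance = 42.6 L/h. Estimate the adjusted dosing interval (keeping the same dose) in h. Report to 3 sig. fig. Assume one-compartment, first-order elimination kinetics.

To keep the same average steady-state level, dosing rate must scale with clearance.
CL ratio = 42.6 / 89.1 = 0.4781
New interval (same dose) = 9.91 / 0.4781 = 20.73 h

20.7 h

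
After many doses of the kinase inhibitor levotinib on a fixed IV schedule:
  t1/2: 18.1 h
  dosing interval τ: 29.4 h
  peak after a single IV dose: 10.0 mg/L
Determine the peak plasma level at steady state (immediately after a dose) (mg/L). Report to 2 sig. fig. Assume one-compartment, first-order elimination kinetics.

k = ln2 / t½ = 0.693147 / 18.1 = 0.03830 h⁻¹
e^(−kτ) = e^(−0.03830 × 29.4) = 0.3243
Accumulation ratio R = 1 / (1 − e^(−kτ)) = 1 / (1 − 0.3243) = 1.480
Steady-state peak = C₀ × R = 10.0 × 1.480 = 14.80 mg/L

15 mg/L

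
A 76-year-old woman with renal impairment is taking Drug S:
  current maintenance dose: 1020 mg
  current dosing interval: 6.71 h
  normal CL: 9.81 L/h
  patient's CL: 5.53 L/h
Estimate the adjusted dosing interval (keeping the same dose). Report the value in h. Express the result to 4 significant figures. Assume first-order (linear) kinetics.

11.90 h

To keep the same average steady-state level, dosing rate must scale with clearance.
CL ratio = 5.53 / 9.81 = 0.5637
New interval (same dose) = 6.71 / 0.5637 = 11.90 h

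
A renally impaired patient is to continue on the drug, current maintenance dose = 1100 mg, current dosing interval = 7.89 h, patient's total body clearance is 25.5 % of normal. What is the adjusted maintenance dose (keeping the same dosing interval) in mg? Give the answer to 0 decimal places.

To keep the same average steady-state level, dosing rate must scale with clearance.
CL ratio = 25.5 / 100 = 0.2550
New dose (same interval) = 1100 × 0.2550 = 280.5 mg

281 mg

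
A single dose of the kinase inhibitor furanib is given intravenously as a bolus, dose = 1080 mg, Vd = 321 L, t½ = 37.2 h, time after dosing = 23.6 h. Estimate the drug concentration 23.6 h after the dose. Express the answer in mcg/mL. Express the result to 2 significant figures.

C₀ = Dose / Vd = 1080 / 321 = 3.364 mg/L
k = ln2 / t½ = 0.693147 / 37.2 = 0.01863 h⁻¹
C = C₀ · e^(−k·t) = 3.364 × e^(−0.01863 × 23.6)
  = 3.364 × 0.6443 = 2.167 mg/L
(2.167 mg/L = 2.167 mcg/mL)

2.2 mcg/mL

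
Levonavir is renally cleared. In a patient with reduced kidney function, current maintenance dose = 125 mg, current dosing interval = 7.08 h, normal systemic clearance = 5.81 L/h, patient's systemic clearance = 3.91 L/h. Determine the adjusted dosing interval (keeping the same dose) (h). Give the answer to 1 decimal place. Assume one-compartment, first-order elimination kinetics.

10.5 h

To keep the same average steady-state level, dosing rate must scale with clearance.
CL ratio = 3.91 / 5.81 = 0.6730
New interval (same dose) = 7.08 / 0.6730 = 10.52 h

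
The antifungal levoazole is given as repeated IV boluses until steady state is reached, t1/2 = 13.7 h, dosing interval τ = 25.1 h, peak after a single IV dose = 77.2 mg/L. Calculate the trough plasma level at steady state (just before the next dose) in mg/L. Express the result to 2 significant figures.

k = ln2 / t½ = 0.693147 / 13.7 = 0.05059 h⁻¹
e^(−kτ) = e^(−0.05059 × 25.1) = 0.2809
Accumulation ratio R = 1 / (1 − e^(−kτ)) = 1 / (1 − 0.2809) = 1.391
Steady-state trough = C₀ × R × e^(−kτ) = 77.2 × 1.391 × 0.2809 = 30.16 mg/L

30 mg/L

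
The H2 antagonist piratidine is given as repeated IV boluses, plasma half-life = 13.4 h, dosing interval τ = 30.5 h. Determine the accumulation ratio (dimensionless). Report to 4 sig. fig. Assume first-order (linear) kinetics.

k = ln2 / t½ = 0.693147 / 13.4 = 0.05173 h⁻¹
e^(−kτ) = e^(−0.05173 × 30.5) = 0.2064
Accumulation ratio R = 1 / (1 − e^(−kτ)) = 1 / (1 − 0.2064) = 1.260

1.260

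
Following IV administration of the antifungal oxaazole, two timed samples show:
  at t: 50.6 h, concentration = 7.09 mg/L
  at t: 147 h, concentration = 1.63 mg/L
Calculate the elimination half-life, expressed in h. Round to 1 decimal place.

k = ln(C₁/C₂) / (t₂ − t₁) = ln(7.09/1.63) / (147 − 50.6)
  = 1.470 / 96.40 = 0.01525 h⁻¹
t½ = ln2 / k = 0.693147 / 0.01525 = 45.45 h

45.5 h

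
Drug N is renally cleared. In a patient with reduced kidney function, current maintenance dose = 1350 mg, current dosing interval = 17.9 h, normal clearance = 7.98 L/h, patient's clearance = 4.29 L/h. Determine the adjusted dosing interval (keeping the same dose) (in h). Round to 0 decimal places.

To keep the same average steady-state level, dosing rate must scale with clearance.
CL ratio = 4.29 / 7.98 = 0.5376
New interval (same dose) = 17.9 / 0.5376 = 33.30 h

33 h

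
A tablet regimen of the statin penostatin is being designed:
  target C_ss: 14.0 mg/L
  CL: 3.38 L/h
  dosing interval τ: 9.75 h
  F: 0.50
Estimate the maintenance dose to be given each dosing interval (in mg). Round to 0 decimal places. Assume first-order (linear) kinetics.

923 mg

At steady state, F × (Dose/τ) = Css × CL.
Dose = Css × CL × τ / F = 14.0 × 3.380 × 9.75 / 0.50 = 922.7 mg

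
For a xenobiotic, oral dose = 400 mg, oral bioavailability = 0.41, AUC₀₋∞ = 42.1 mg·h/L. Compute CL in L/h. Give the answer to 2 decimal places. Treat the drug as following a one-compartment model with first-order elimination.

CL = F·Dose / AUC = 0.41 × 400 / 42.1 = 3.895 L/h

3.90 L/h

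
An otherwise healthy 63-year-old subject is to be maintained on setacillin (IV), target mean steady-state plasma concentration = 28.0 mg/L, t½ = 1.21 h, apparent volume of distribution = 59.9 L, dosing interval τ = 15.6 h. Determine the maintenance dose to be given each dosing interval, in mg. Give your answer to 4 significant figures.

14990 mg

k = ln2 / t½ = 0.693147 / 1.21 = 0.5728 h⁻¹
CL = k × Vd = 0.5728 × 59.9 = 34.31 L/h
At steady state, Dose/τ = Css × CL.
Dose = Css × CL × τ = 28.0 × 34.31 × 15.6 = 14990 mg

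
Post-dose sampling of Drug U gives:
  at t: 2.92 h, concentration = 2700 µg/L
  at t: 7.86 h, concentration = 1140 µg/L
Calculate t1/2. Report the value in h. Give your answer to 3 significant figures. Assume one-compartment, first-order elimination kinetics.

3.97 h

k = ln(C₁/C₂) / (t₂ − t₁) = ln(2700/1140) / (7.86 − 2.92)
  = 0.8622 / 4.940 = 0.1745 h⁻¹
t½ = ln2 / k = 0.693147 / 0.1745 = 3.972 h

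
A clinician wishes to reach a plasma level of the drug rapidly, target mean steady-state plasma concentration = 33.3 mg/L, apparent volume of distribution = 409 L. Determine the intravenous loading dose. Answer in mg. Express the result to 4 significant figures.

LD = Css × Vd = 33.3 × 409 = 13620 mg

13620 mg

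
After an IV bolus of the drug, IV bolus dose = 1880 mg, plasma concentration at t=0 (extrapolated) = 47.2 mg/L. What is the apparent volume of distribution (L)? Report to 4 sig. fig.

Vd = Dose / C₀ = 1880 / 47.2 = 39.83 L

39.83 L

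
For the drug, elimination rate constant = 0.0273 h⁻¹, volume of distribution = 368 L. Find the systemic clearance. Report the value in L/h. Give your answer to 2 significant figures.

10 L/h

CL = k × Vd = 0.0273 × 368 = 10.05 L/h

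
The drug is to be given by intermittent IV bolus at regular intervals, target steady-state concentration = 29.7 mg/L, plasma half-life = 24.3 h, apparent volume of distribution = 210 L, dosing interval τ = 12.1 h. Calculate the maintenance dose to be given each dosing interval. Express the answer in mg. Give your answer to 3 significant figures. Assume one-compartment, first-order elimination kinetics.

k = ln2 / t½ = 0.693147 / 24.3 = 0.02852 h⁻¹
CL = k × Vd = 0.02852 × 210 = 5.989 L/h
At steady state, Dose/τ = Css × CL.
Dose = Css × CL × τ = 29.7 × 5.989 × 12.1 = 2152 mg

2150 mg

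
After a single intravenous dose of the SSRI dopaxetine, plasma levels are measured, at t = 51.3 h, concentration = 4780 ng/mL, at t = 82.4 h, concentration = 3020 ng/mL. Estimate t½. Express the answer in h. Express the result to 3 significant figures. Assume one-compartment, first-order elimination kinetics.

k = ln(C₁/C₂) / (t₂ − t₁) = ln(4780/3020) / (82.4 − 51.3)
  = 0.4592 / 31.10 = 0.01477 h⁻¹
t½ = ln2 / k = 0.693147 / 0.01477 = 46.93 h

46.9 h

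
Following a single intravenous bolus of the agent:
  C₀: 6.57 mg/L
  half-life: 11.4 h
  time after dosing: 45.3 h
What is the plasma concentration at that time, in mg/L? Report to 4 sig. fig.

k = ln2 / t½ = 0.693147 / 11.4 = 0.06080 h⁻¹
C = C₀ · e^(−k·t) = 6.570 × e^(−0.06080 × 45.3)
  = 6.570 × 0.06366 = 0.4182 mg/L

0.4182 mg/L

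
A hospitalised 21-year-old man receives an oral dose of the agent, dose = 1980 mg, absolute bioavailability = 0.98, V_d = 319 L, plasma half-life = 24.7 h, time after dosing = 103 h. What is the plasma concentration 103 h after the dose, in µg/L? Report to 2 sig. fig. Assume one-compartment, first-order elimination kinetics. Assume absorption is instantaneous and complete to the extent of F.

340 µg/L

Amount reaching circulation = F × Dose = 0.98 × 1980 = 1940 mg
C₀ = F·Dose / Vd = 1940 / 319 = 6.082 mg/L
k = ln2 / t½ = 0.693147 / 24.7 = 0.02806 h⁻¹
C = C₀ · e^(−k·t) = 6.082 × e^(−0.02806 × 103)
  = 6.082 × 0.05557 = 0.3380 mg/L
Convert: 0.3380 mg/L × 1000 = 338.0 µg/L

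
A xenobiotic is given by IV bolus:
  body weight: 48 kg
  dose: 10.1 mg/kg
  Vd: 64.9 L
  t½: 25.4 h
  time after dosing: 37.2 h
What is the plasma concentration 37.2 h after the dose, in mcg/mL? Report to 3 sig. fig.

Total dose = 10.1 × 48 = 484.8 mg
C₀ = Dose / Vd = 484.8 / 64.9 = 7.470 mg/L
k = ln2 / t½ = 0.693147 / 25.4 = 0.02729 h⁻¹
C = C₀ · e^(−k·t) = 7.470 × e^(−0.02729 × 37.2)
  = 7.470 × 0.3623 = 2.706 mg/L
(2.706 mg/L = 2.706 mcg/mL)

2.71 mcg/mL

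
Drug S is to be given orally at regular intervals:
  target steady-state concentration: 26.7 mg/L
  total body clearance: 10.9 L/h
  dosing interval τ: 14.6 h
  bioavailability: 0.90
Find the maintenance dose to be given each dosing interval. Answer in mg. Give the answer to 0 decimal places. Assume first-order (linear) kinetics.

4721 mg

At steady state, F × (Dose/τ) = Css × CL.
Dose = Css × CL × τ / F = 26.7 × 10.90 × 14.6 / 0.90 = 4721 mg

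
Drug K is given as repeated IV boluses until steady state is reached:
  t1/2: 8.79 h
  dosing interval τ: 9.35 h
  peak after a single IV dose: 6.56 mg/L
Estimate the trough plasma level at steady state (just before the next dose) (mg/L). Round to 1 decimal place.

6.0 mg/L

k = ln2 / t½ = 0.693147 / 8.79 = 0.07886 h⁻¹
e^(−kτ) = e^(−0.07886 × 9.35) = 0.4784
Accumulation ratio R = 1 / (1 − e^(−kτ)) = 1 / (1 − 0.4784) = 1.917
Steady-state trough = C₀ × R × e^(−kτ) = 6.56 × 1.917 × 0.4784 = 6.016 mg/L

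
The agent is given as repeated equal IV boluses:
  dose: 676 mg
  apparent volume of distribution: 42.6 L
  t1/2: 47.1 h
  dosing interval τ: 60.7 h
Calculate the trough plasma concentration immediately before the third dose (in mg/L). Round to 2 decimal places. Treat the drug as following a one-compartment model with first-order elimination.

9.15 mg/L

C₀ per dose = Dose / Vd = 676 / 42.6 = 15.87 mg/L
k = ln2 / t½ = 0.693147 / 47.1 = 0.01472 h⁻¹
Fraction remaining after one interval: r = e^(−kτ) = e^(−0.01472 × 60.7) = 0.4092
Before dose 3, 2 doses have been given (aged 1τ, 2τ).
C_trough = C₀ × (r + r²) = 15.87 × (0.4092 + 0.1674) = 9.151 mg/L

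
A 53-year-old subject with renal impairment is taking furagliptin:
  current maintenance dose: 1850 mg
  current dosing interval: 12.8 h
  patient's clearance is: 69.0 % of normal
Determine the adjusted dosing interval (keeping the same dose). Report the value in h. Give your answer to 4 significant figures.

18.55 h

To keep the same average steady-state level, dosing rate must scale with clearance.
CL ratio = 69.0 / 100 = 0.6900
New interval (same dose) = 12.8 / 0.6900 = 18.55 h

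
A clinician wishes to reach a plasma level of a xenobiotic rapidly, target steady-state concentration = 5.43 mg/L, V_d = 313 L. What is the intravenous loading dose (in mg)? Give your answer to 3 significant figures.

LD = Css × Vd = 5.43 × 313 = 1700 mg

1700 mg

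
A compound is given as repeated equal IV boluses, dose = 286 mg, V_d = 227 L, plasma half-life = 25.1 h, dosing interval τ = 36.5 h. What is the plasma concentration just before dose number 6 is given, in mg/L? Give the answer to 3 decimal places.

C₀ per dose = Dose / Vd = 286 / 227 = 1.260 mg/L
k = ln2 / t½ = 0.693147 / 25.1 = 0.02762 h⁻¹
Fraction remaining after one interval: r = e^(−kτ) = e^(−0.02762 × 36.5) = 0.3649
Before dose 6, 5 doses have been given (aged 1τ, 2τ, 3τ, 4τ, 5τ).
C_trough = C₀ × (r + r² + … + r^5) = C₀ × r(1−r^5)/(1−r)
        = 1.260 × 0.3649 × (1 − 0.006469) / (1 − 0.3649) = 0.7193 mg/L

0.719 mg/L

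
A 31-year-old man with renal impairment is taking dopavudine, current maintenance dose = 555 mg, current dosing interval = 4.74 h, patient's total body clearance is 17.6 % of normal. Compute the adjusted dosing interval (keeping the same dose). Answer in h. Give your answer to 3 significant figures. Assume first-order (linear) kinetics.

To keep the same average steady-state level, dosing rate must scale with clearance.
CL ratio = 17.6 / 100 = 0.1760
New interval (same dose) = 4.74 / 0.1760 = 26.93 h

26.9 h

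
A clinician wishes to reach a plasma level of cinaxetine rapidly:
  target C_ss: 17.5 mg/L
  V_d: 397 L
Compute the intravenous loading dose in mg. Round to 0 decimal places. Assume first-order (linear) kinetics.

6948 mg

LD = Css × Vd = 17.5 × 397 = 6948 mg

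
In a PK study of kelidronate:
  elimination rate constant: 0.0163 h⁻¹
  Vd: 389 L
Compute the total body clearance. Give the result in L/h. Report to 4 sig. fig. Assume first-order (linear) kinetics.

CL = k × Vd = 0.0163 × 389 = 6.341 L/h

6.341 L/h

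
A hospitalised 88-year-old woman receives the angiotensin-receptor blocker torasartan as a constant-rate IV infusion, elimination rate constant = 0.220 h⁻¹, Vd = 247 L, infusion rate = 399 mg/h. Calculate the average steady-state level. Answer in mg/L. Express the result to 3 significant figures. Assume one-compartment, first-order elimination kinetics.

CL = k × Vd = 0.2200 × 247 = 54.34 L/h
At steady state Css = R₀ / CL = 399 / 54.34 = 7.343 mg/L

7.34 mg/L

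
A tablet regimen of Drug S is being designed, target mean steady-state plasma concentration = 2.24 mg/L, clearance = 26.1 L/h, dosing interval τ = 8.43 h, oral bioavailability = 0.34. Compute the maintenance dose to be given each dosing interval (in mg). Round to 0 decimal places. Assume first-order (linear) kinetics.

At steady state, F × (Dose/τ) = Css × CL.
Dose = Css × CL × τ / F = 2.24 × 26.10 × 8.43 / 0.34 = 1450 mg

1450 mg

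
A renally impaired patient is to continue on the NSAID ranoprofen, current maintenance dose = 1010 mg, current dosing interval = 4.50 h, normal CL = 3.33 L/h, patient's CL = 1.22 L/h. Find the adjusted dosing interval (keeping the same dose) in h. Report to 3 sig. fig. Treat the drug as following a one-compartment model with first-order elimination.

12.3 h

To keep the same average steady-state level, dosing rate must scale with clearance.
CL ratio = 1.22 / 3.33 = 0.3664
New interval (same dose) = 4.50 / 0.3664 = 12.28 h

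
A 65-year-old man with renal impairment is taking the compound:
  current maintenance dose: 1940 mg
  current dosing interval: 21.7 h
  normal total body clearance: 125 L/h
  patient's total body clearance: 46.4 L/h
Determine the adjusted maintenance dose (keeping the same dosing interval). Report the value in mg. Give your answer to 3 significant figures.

To keep the same average steady-state level, dosing rate must scale with clearance.
CL ratio = 46.4 / 125 = 0.3712
New dose (same interval) = 1940 × 0.3712 = 720.1 mg

720 mg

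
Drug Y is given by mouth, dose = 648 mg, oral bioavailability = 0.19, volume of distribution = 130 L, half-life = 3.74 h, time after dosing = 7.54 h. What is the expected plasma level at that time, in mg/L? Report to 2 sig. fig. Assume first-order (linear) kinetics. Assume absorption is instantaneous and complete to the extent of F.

Amount reaching circulation = F × Dose = 0.19 × 648.0 = 123.1 mg
C₀ = F·Dose / Vd = 123.1 / 130 = 0.9469 mg/L
k = ln2 / t½ = 0.693147 / 3.74 = 0.1853 h⁻¹
C = C₀ · e^(−k·t) = 0.9469 × e^(−0.1853 × 7.54)
  = 0.9469 × 0.2473 = 0.2342 mg/L

0.23 mg/L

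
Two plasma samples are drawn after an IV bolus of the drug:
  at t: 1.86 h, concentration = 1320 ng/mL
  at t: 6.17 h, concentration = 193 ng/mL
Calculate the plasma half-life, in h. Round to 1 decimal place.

1.6 h

k = ln(C₁/C₂) / (t₂ − t₁) = ln(1320/193) / (6.17 − 1.86)
  = 1.923 / 4.310 = 0.4462 h⁻¹
t½ = ln2 / k = 0.693147 / 0.4462 = 1.553 h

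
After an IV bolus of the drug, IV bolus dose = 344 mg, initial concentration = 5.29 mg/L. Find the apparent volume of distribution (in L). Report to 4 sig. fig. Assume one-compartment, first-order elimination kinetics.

65.03 L

Vd = Dose / C₀ = 344.0 / 5.29 = 65.03 L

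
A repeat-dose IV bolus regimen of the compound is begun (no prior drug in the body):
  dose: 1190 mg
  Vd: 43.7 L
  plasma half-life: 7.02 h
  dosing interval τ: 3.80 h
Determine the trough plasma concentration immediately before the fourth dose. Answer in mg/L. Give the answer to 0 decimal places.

C₀ per dose = Dose / Vd = 1190 / 43.7 = 27.23 mg/L
k = ln2 / t½ = 0.693147 / 7.02 = 0.09874 h⁻¹
Fraction remaining after one interval: r = e^(−kτ) = e^(−0.09874 × 3.80) = 0.6871
Before dose 4, 3 doses have been given (aged 1τ, 2τ, 3τ).
C_trough = C₀ × (r + r² + … + r^3) = C₀ × r(1−r^3)/(1−r)
        = 27.23 × 0.6871 × (1 − 0.3244) / (1 − 0.6871) = 40.40 mg/L

40 mg/L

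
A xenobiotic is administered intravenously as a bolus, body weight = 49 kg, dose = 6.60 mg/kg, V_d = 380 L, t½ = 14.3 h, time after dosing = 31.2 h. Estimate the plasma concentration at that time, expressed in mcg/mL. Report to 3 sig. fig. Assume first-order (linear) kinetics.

Total dose = 6.60 × 49 = 323.4 mg
C₀ = Dose / Vd = 323.4 / 380 = 0.8511 mg/L
k = ln2 / t½ = 0.693147 / 14.3 = 0.04847 h⁻¹
C = C₀ · e^(−k·t) = 0.8511 × e^(−0.04847 × 31.2)
  = 0.8511 × 0.2204 = 0.1876 mg/L
(0.1876 mg/L = 0.1876 mcg/mL)

0.188 mcg/mL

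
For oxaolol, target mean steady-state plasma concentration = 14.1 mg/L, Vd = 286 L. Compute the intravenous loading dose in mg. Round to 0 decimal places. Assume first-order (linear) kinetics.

LD = Css × Vd = 14.1 × 286 = 4033 mg

4033 mg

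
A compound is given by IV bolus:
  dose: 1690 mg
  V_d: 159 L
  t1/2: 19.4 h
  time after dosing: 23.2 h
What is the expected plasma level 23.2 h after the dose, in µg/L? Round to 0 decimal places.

4640 µg/L

C₀ = Dose / Vd = 1690 / 159 = 10.63 mg/L
k = ln2 / t½ = 0.693147 / 19.4 = 0.03573 h⁻¹
C = C₀ · e^(−k·t) = 10.63 × e^(−0.03573 × 23.2)
  = 10.63 × 0.4365 = 4.640 mg/L
Convert: 4.640 mg/L × 1000 = 4640 µg/L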